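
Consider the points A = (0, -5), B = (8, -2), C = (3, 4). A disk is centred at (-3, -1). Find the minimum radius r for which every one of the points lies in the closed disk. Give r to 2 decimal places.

The required radius is the distance from (-3, -1) to the farthest point.
Squared distances: 25, 122, 61.
Maximum is 122, attained at B.
r = √122 ≈ 11.05.

11.05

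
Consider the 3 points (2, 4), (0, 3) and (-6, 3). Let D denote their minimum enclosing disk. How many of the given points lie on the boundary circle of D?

2

Call the three points A, B, C in the order given.
Side lengths²: AB² = 5, AC² = 65, BC² = 36.
Since AC² = 65 ≥ 36 + 5 = 41, the angle opposite AC is not acute, so the smallest enclosing circle has AC as diameter.
Centre = midpoint of AC = (-2, 3.5), r² = 65/4 = 16.25.
The points at distance exactly r from the centre are (2, 4), (-6, 3) — 2 points.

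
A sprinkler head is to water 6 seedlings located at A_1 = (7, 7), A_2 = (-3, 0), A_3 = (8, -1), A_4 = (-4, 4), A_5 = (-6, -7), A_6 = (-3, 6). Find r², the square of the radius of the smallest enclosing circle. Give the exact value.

The minimum enclosing circle of a finite set is fixed by two of the points (as a diameter) or three (as a circumcircle).
The farthest pair is A_1–A_5 with squared distance 365. The circle on this segment as diameter has centre (0.5, 0) and r² = 365/4 = 91.25.
Check A_2: distance² to centre = 12.25 ≤ 91.25, so it lies inside.
All remaining points lie in this disk, and no smaller disk contains both endpoints, so this is the minimum enclosing circle.

91.25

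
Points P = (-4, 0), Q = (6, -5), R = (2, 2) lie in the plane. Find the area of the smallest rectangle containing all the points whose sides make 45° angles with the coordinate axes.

In coordinates u = x + y, v = x − y the rectangle is axis-aligned; the map (x,y)→(u,v) scales areas by 2.
u-values: -4, 1, 4; range = 4 − (-4) = 8.
v-values: -4, 11, 0; range = 11 − (-4) = 15.
Area = (8 × 15) / 2 = 60.

60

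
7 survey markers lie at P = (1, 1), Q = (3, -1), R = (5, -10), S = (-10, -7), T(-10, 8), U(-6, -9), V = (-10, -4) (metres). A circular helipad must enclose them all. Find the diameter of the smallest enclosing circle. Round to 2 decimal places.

The farthest pair is R–T with squared distance 549. The circle on this segment as diameter has centre (-2.5, -1) and r² = 549/4 = 137.25.
Check P: distance² to centre = 16.25 ≤ 137.25, so it lies inside.
All remaining points lie in this disk, and no smaller disk contains both endpoints, so this is the minimum enclosing circle.
Diameter = 2r = 2√(137.25) ≈ 23.43.

23.43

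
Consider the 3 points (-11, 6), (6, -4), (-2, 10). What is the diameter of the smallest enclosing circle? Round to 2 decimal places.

19.72

Call the three points A, B, C in the order given.
Side lengths²: AB² = 389, AC² = 97, BC² = 260.
Since AB² = 389 ≥ 260 + 97 = 357, the angle opposite AB is not acute, so the smallest enclosing circle has AB as diameter.
Centre = midpoint of AB = (-2.5, 1), r² = 389/4 = 97.25.
Diameter = 2r = 2√(97.25) ≈ 19.72.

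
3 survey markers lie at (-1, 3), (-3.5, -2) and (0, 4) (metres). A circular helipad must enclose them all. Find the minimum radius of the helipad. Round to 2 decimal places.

Call the three points A, B, C in the order given.
Side lengths²: AB² = 31.25, AC² = 2, BC² = 48.25.
Since BC² = 48.25 ≥ 31.25 + 2 = 33.25, the angle opposite BC is not acute, so the smallest enclosing circle has BC as diameter.
Centre = midpoint of BC = (-1.75, 1), r² = 48.25/4 = 12.0625.
r = √(12.0625) ≈ 3.47.

3.47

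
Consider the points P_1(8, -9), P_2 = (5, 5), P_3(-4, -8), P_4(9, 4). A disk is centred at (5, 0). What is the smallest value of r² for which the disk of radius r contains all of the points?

145

The required radius is the distance from (5, 0) to the farthest point.
Squared distances: 90, 25, 145, 32.
Maximum is 145, attained at P_3.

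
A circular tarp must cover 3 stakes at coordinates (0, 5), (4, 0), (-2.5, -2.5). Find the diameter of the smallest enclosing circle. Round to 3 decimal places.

8.295

Call the three points A, B, C in the order given.
Side lengths²: AB² = 41, AC² = 62.5, BC² = 48.5.
Since AC² = 62.5 < 48.5 + 41 = 89.5, the triangle is acute, so the smallest enclosing circle is the circumcircle.
Circumcentre = (-1/17, 29/34), r² = 19885/1156.
Diameter = 2r = 2√(19885/1156) ≈ 8.295.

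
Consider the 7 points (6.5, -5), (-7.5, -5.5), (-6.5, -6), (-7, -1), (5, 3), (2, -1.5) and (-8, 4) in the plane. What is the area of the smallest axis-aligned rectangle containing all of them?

x ranges over [-8, 6.5], width 14.5.
y ranges over [-6, 4], height 10.
Area = 14.5 × 10 = 145.

145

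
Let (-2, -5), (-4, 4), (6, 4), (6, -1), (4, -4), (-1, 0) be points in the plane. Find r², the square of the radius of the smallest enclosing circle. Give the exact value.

12325/324

The minimum enclosing circle is determined by three boundary points: (-2, -5), (-4, 4), (6, 4).
Their circumcentre is (1, 7/18) with r² = 12325/324.
The farthest remaining point (4, -4) is at distance² 9157/324 ≤ 12325/324.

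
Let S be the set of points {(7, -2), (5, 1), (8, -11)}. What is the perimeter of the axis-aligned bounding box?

30

Width = max x − min x = 8 − 5 = 3.
Height = max y − min y = 1 − (-11) = 12.
Perimeter = 2(3 + 12) = 30.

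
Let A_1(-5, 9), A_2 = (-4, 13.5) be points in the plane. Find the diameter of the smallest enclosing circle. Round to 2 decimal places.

4.61

The smallest circle enclosing two points has them as diameter endpoints.
Centre = midpoint = (-4.5, 11.25); r² = |A_1A_2|²/4 = 21.25/4 = 5.3125.
Diameter = 2r = 2√(5.3125) ≈ 4.61.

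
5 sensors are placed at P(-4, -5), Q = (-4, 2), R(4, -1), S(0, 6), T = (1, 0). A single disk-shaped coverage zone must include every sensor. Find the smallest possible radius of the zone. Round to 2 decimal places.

The minimum enclosing circle is determined by three boundary points: P, R, S.
Their circumcentre is (-61/36, 7/18) with r² = 44525/1296.
The farthest remaining point Q is at distance² 10253/1296 ≤ 44525/1296.
r = √(44525/1296) ≈ 5.86.

5.86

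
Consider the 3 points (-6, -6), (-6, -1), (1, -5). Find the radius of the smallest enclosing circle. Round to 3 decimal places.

4.072

Call the three points A, B, C in the order given.
Side lengths²: AB² = 25, AC² = 50, BC² = 65.
Since BC² = 65 < 50 + 25 = 75, the triangle is acute, so the smallest enclosing circle is the circumcircle.
Circumcentre = (-39/14, -3.5), r² = 1625/98.
r = √(1625/98) ≈ 4.072.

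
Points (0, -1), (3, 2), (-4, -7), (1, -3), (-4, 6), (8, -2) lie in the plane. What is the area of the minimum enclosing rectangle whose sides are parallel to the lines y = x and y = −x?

In coordinates u = x + y, v = x − y the rectangle is axis-aligned; the map (x,y)→(u,v) scales areas by 2.
u-values: -1, 5, -11, -2, 2, 6; range = 6 − (-11) = 17.
v-values: 1, 1, 3, 4, -10, 10; range = 10 − (-10) = 20.
Area = (17 × 20) / 2 = 170.

170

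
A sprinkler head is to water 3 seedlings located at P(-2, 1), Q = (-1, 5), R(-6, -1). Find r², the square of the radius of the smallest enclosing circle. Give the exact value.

15.25

Side lengths²: PQ² = 17, PR² = 20, QR² = 61.
Since QR² = 61 ≥ 20 + 17 = 37, the angle opposite QR is not acute, so the smallest enclosing circle has QR as diameter.
Centre = midpoint of QR = (-3.5, 2), r² = 61/4 = 15.25.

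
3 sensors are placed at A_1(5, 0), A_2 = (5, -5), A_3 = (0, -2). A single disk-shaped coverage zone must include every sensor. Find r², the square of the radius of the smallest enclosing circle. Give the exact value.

9.86

Side lengths²: A_1A_2² = 25, A_1A_3² = 29, A_2A_3² = 34.
Since A_2A_3² = 34 < 29 + 25 = 54, the triangle is acute, so the smallest enclosing circle is the circumcircle.
Circumcentre = (3.1, -2.5), r² = 9.86.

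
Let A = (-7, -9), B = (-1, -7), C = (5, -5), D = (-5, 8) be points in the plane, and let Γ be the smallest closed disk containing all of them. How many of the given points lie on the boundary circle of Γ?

The minimum enclosing circle of a finite set is fixed by two of the points (as a diameter) or three (as a circumcircle).
The minimum enclosing circle is determined by three boundary points: A, C, D.
Their circumcentre is (-299/98, -83/98) with r² = 394085/4802.
The farthest remaining point B is at distance² 202005/4802 ≤ 394085/4802.
The points at distance exactly r from the centre are A, C, D — 3 points.

3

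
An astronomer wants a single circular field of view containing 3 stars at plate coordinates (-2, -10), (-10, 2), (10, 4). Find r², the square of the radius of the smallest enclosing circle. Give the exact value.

Call the three points A, B, C in the order given.
Side lengths²: AB² = 208, AC² = 340, BC² = 404.
Since BC² = 404 < 340 + 208 = 548, the triangle is acute, so the smallest enclosing circle is the circumcircle.
Circumcentre = (0.28125, 0.1875), r² = 108.9892578125.

108.9892578125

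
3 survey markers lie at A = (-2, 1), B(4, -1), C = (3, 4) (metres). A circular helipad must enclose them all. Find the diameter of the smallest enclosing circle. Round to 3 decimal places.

6.716

Side lengths²: AB² = 40, AC² = 34, BC² = 26.
Since AB² = 40 < 34 + 26 = 60, the triangle is acute, so the smallest enclosing circle is the circumcircle.
Circumcentre = (19/14, 15/14), r² = 1105/98.
Diameter = 2r = 2√(1105/98) ≈ 6.716.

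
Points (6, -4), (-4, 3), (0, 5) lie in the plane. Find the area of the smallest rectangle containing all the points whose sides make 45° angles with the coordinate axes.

51

In coordinates u = x + y, v = x − y the rectangle is axis-aligned; the map (x,y)→(u,v) scales areas by 2.
u-values: 2, -1, 5; range = 5 − (-1) = 6.
v-values: 10, -7, -5; range = 10 − (-7) = 17.
Area = (6 × 17) / 2 = 51.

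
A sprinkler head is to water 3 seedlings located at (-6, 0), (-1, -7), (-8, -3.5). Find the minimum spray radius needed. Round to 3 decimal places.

4.308

Call the three points A, B, C in the order given.
Side lengths²: AB² = 74, AC² = 16.25, BC² = 61.25.
Since AB² = 74 < 61.25 + 16.25 = 77.5, the triangle is acute, so the smallest enclosing circle is the circumcircle.
Circumcentre = (-133/36, -131/36), r² = 12025/648.
r = √(12025/648) ≈ 4.308.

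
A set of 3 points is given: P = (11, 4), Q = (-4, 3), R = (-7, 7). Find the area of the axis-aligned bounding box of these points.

x ranges over [-7, 11], width 18.
y ranges over [3, 7], height 4.
Area = 18 × 4 = 72.

72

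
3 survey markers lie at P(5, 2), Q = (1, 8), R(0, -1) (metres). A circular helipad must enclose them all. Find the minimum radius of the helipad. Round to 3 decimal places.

4.533

Side lengths²: PQ² = 52, PR² = 34, QR² = 82.
Since QR² = 82 < 52 + 34 = 86, the triangle is acute, so the smallest enclosing circle is the circumcircle.
Circumcentre = (5/7, 73/21), r² = 9061/441.
r = √(9061/441) ≈ 4.533.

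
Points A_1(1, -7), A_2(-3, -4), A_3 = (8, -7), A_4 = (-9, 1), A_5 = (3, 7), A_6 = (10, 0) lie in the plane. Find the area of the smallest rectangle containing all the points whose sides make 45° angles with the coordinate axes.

225

In coordinates u = x + y, v = x − y the rectangle is axis-aligned; the map (x,y)→(u,v) scales areas by 2.
u-values: -6, -7, 1, -8, 10, 10; range = 10 − (-8) = 18.
v-values: 8, 1, 15, -10, -4, 10; range = 15 − (-10) = 25.
Area = (18 × 25) / 2 = 225.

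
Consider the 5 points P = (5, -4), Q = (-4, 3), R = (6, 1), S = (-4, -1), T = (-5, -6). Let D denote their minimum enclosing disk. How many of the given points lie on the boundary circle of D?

3

By Welzl's lemma the MEC is supported by two points (diametrically opposite) or three points (on a circumcircle).
The minimum enclosing circle is determined by three boundary points: Q, R, T.
Their circumcentre is (9/46, -93/46) with r² = 45305/1058.
The farthest remaining point P is at distance² 28561/1058 ≤ 45305/1058.
The points at distance exactly r from the centre are Q, R, T — 3 points.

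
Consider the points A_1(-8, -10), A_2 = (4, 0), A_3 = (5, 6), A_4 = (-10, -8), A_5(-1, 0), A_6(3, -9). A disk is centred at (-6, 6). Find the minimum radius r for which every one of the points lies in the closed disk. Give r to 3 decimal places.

The required radius is the distance from (-6, 6) to the farthest point.
Squared distances: 260, 136, 121, 212, 61, 306.
Maximum is 306, attained at A_6.
r = √306 ≈ 17.493.

17.493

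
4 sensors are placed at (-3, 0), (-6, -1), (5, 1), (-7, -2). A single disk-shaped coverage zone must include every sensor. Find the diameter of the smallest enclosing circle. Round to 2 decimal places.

12.37

A smallest enclosing disk is always determined by at most three of the input points on its boundary.
The farthest pair is (5, 1)–(-7, -2) with squared distance 153. The circle on this segment as diameter has centre (-1, -0.5) and r² = 153/4 = 38.25.
Check (-3, 0): distance² to centre = 4.25 ≤ 38.25, so it lies inside.
All remaining points lie in this disk, and no smaller disk contains both endpoints, so this is the minimum enclosing circle.
Diameter = 2r = 2√(38.25) ≈ 12.37.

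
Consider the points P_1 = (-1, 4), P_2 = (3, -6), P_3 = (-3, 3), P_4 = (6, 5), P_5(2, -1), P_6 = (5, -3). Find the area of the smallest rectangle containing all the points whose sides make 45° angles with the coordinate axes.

105

In coordinates u = x + y, v = x − y the rectangle is axis-aligned; the map (x,y)→(u,v) scales areas by 2.
u-values: 3, -3, 0, 11, 1, 2; range = 11 − (-3) = 14.
v-values: -5, 9, -6, 1, 3, 8; range = 9 − (-6) = 15.
Area = (14 × 15) / 2 = 105.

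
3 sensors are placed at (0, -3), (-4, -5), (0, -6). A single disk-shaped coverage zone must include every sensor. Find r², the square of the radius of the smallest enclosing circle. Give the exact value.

Call the three points A, B, C in the order given.
Side lengths²: AB² = 20, AC² = 9, BC² = 17.
Since AB² = 20 < 17 + 9 = 26, the triangle is acute, so the smallest enclosing circle is the circumcircle.
Circumcentre = (-1.75, -4.5), r² = 5.3125.

5.3125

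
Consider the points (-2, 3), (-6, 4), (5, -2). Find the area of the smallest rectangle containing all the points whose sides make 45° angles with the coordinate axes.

42.5

In coordinates u = x + y, v = x − y the rectangle is axis-aligned; the map (x,y)→(u,v) scales areas by 2.
u-values: 1, -2, 3; range = 3 − (-2) = 5.
v-values: -5, -10, 7; range = 7 − (-10) = 17.
Area = (5 × 17) / 2 = 42.5.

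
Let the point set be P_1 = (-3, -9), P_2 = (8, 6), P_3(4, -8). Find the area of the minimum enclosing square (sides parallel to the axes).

225

The bounding box has width 11 and height 15.
An axis-aligned square enclosing the set must have side ≥ max(width, height).
So the minimum side is max(11, 15) = 15.
Area = 15² = 225.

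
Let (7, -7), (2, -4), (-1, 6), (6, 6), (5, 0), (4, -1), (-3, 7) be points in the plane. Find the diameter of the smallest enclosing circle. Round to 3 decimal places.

The farthest pair is (7, -7)–(-3, 7) with squared distance 296. The circle on this segment as diameter has centre (2, 0) and r² = 296/4 = 74.
Check (2, -4): distance² to centre = 16 ≤ 74, so it lies inside.
All remaining points lie in this disk, and no smaller disk contains both endpoints, so this is the minimum enclosing circle.
Diameter = 2r = 2√74 ≈ 17.205.

17.205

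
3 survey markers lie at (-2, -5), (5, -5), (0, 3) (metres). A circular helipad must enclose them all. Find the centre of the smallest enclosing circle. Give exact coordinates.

Call the three points A, B, C in the order given.
Side lengths²: AB² = 49, AC² = 68, BC² = 89.
Since BC² = 89 < 68 + 49 = 117, the triangle is acute, so the smallest enclosing circle is the circumcircle.
Circumcentre = (1.5, -1.625), r² = 23.640625.
Centre = (1.5, -1.625).

(1.5, -1.625)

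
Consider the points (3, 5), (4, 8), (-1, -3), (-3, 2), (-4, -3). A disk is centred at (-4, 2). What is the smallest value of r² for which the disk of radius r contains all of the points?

100

The required radius is the distance from (-4, 2) to the farthest point.
Squared distances: 58, 100, 34, 1, 25.
Maximum is 100, attained at (4, 8).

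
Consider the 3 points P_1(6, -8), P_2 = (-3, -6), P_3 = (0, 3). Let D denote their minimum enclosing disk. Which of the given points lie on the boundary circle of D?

Side lengths²: P_1P_2² = 85, P_1P_3² = 157, P_2P_3² = 90.
Since P_1P_3² = 157 < 90 + 85 = 175, the triangle is acute, so the smallest enclosing circle is the circumcircle.
Circumcentre = (141/58, -163/58), r² = 66725/1682.
The points at distance exactly r from the centre are P_1, P_2, P_3 — 3 points.

P_1, P_2, P_3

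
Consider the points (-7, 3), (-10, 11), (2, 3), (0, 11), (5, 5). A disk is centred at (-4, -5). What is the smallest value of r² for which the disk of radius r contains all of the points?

The required radius is the distance from (-4, -5) to the farthest point.
Squared distances: 73, 292, 100, 272, 181.
Maximum is 292, attained at (-10, 11).

292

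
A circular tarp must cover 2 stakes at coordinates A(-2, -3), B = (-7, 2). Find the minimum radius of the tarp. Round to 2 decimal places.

The smallest circle enclosing two points has them as diameter endpoints.
Centre = midpoint = (-4.5, -0.5); r² = |AB|²/4 = 50/4 = 12.5.
r = √(12.5) ≈ 3.54.

3.54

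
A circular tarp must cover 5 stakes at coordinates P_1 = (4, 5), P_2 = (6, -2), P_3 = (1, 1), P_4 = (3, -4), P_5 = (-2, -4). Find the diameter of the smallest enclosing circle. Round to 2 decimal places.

10.82

By Welzl's lemma the MEC is supported by two points (diametrically opposite) or three points (on a circumcircle).
The minimum enclosing circle is determined by three boundary points: P_1, P_2, P_5.
Their circumcentre is (1.15, 0.4) with r² = 29.2825.
The farthest remaining point P_4 is at distance² 22.7825 ≤ 29.2825.
Diameter = 2r = 2√(29.2825) ≈ 10.82.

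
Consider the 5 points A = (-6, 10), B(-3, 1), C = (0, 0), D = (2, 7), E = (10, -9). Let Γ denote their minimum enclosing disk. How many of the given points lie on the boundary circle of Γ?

The minimum enclosing circle of a finite set is fixed by two of the points (as a diameter) or three (as a circumcircle).
The farthest pair is A–E with squared distance 617. The circle on this segment as diameter has centre (2, 0.5) and r² = 617/4 = 154.25.
Check B: distance² to centre = 25.25 ≤ 154.25, so it lies inside.
All remaining points lie in this disk, and no smaller disk contains both endpoints, so this is the minimum enclosing circle.
The points at distance exactly r from the centre are A, E — 2 points.

2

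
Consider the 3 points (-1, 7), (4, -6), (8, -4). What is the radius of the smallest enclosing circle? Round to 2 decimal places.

Call the three points A, B, C in the order given.
Side lengths²: AB² = 194, AC² = 202, BC² = 20.
Since AC² = 202 < 194 + 20 = 214, the triangle is acute, so the smallest enclosing circle is the circumcircle.
Circumcentre = (92/31, 33/31), r² = 48985/961.
r = √(48985/961) ≈ 7.14.

7.14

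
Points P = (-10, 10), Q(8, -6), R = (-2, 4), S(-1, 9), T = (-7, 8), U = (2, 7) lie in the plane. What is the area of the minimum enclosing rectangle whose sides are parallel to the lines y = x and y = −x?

In coordinates u = x + y, v = x − y the rectangle is axis-aligned; the map (x,y)→(u,v) scales areas by 2.
u-values: 0, 2, 2, 8, 1, 9; range = 9 − 0 = 9.
v-values: -20, 14, -6, -10, -15, -5; range = 14 − (-20) = 34.
Area = (9 × 34) / 2 = 153.

153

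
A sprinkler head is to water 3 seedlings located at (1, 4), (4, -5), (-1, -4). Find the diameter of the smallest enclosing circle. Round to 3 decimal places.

Call the three points A, B, C in the order given.
Side lengths²: AB² = 90, AC² = 68, BC² = 26.
Since AB² = 90 < 68 + 26 = 94, the triangle is acute, so the smallest enclosing circle is the circumcircle.
Circumcentre = (16/7, -4/7), r² = 1105/49.
Diameter = 2r = 2√(1105/49) ≈ 9.498.

9.498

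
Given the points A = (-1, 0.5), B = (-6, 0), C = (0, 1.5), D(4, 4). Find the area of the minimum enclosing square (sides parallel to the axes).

100

The bounding box has width 10 and height 4.
An axis-aligned square enclosing the set must have side ≥ max(width, height).
So the minimum side is max(10, 4) = 10.
Area = 10² = 100.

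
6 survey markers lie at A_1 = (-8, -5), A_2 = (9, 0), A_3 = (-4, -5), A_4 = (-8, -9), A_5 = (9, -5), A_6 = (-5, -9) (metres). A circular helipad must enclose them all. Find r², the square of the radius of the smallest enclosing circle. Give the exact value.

The farthest pair is A_2–A_4 with squared distance 370. The circle on this segment as diameter has centre (0.5, -4.5) and r² = 370/4 = 92.5.
Check A_1: distance² to centre = 72.5 ≤ 92.5, so it lies inside.
All remaining points lie in this disk, and no smaller disk contains both endpoints, so this is the minimum enclosing circle.

92.5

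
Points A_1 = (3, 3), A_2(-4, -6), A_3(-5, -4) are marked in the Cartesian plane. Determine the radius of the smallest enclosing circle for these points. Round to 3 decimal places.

Side lengths²: A_1A_2² = 130, A_1A_3² = 113, A_2A_3² = 5.
Since A_1A_2² = 130 ≥ 113 + 5 = 118, the angle opposite A_1A_2 is not acute, so the smallest enclosing circle has A_1A_2 as diameter.
Centre = midpoint of A_1A_2 = (-0.5, -1.5), r² = 130/4 = 32.5.
r = √(32.5) ≈ 5.701.

5.701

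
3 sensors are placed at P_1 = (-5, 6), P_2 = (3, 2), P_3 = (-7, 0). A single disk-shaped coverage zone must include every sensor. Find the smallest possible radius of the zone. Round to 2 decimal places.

5.15

Side lengths²: P_1P_2² = 80, P_1P_3² = 40, P_2P_3² = 104.
Since P_2P_3² = 104 < 80 + 40 = 120, the triangle is acute, so the smallest enclosing circle is the circumcircle.
Circumcentre = (-15/7, 12/7), r² = 1300/49.
r = √(1300/49) ≈ 5.15.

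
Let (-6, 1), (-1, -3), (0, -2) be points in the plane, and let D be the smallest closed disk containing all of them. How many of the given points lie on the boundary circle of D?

Call the three points A, B, C in the order given.
Side lengths²: AB² = 41, AC² = 45, BC² = 2.
Since AC² = 45 ≥ 41 + 2 = 43, the angle opposite AC is not acute, so the smallest enclosing circle has AC as diameter.
Centre = midpoint of AC = (-3, -0.5), r² = 45/4 = 11.25.
The points at distance exactly r from the centre are (-6, 1), (0, -2) — 2 points.

2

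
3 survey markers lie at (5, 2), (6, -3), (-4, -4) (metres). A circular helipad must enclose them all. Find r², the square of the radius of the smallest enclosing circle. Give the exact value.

Call the three points A, B, C in the order given.
Side lengths²: AB² = 26, AC² = 117, BC² = 101.
Since AC² = 117 < 101 + 26 = 127, the triangle is acute, so the smallest enclosing circle is the circumcircle.
Circumcentre = (27/34, -49/34), r² = 17069/578.

17069/578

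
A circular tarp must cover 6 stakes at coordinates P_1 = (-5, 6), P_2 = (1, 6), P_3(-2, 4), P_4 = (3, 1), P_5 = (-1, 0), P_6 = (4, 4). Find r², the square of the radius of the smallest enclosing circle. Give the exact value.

37825/1682

The minimum enclosing circle of a finite set is fixed by two of the points (as a diameter) or three (as a circumcircle).
The minimum enclosing circle is determined by three boundary points: P_1, P_4, P_6.
Their circumcentre is (-43/58, 227/58) with r² = 37825/1682.
The farthest remaining point P_5 is at distance² 25877/1682 ≤ 37825/1682.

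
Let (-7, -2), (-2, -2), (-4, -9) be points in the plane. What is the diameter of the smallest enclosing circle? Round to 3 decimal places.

Call the three points A, B, C in the order given.
Side lengths²: AB² = 25, AC² = 58, BC² = 53.
Since AC² = 58 < 53 + 25 = 78, the triangle is acute, so the smallest enclosing circle is the circumcircle.
Circumcentre = (-4.5, -71/14), r² = 1537/98.
Diameter = 2r = 2√(1537/98) ≈ 7.921.

7.921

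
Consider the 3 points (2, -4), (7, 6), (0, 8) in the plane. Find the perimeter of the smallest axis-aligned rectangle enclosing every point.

38

Width = max x − min x = 7 − 0 = 7.
Height = max y − min y = 8 − (-4) = 12.
Perimeter = 2(7 + 12) = 38.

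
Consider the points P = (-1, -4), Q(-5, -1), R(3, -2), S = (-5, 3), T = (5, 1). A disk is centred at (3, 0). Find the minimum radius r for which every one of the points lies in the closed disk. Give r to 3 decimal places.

The required radius is the distance from (3, 0) to the farthest point.
Squared distances: 32, 65, 4, 73, 5.
Maximum is 73, attained at S.
r = √73 ≈ 8.544.

8.544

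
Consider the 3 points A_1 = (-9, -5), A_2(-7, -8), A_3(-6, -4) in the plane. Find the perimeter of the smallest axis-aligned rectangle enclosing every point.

Width = max x − min x = -6 − (-9) = 3.
Height = max y − min y = -4 − (-8) = 4.
Perimeter = 2(3 + 4) = 14.

14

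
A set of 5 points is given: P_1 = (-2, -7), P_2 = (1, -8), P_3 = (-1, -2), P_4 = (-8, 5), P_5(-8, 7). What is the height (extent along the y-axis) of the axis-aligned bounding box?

15

max y = 7, min y = -8, so height = 15.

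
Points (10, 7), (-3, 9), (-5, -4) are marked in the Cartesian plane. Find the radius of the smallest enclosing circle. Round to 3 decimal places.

Call the three points A, B, C in the order given.
Side lengths²: AB² = 173, AC² = 346, BC² = 173.
Since AC² = 346 ≥ 173 + 173 = 346, the angle opposite AC is not acute, so the smallest enclosing circle has AC as diameter.
Centre = midpoint of AC = (2.5, 1.5), r² = 346/4 = 86.5.
r = √(86.5) ≈ 9.301.

9.301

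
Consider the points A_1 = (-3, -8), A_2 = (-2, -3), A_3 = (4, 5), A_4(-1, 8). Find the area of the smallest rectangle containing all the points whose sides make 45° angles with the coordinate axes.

140

In coordinates u = x + y, v = x − y the rectangle is axis-aligned; the map (x,y)→(u,v) scales areas by 2.
u-values: -11, -5, 9, 7; range = 9 − (-11) = 20.
v-values: 5, 1, -1, -9; range = 5 − (-9) = 14.
Area = (20 × 14) / 2 = 140.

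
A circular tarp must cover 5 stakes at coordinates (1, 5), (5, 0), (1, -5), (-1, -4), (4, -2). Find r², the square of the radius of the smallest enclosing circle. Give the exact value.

25

By Welzl's lemma the MEC is supported by two points (diametrically opposite) or three points (on a circumcircle).
The farthest pair is (1, 5)–(1, -5) with squared distance 100. The circle on this segment as diameter has centre (1, 0) and r² = 100/4 = 25.
Check (5, 0): distance² to centre = 16 ≤ 25, so it lies inside.
All remaining points lie in this disk, and no smaller disk contains both endpoints, so this is the minimum enclosing circle.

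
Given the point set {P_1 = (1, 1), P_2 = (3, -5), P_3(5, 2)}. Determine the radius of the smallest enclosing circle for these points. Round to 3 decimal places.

3.651

Side lengths²: P_1P_2² = 40, P_1P_3² = 17, P_2P_3² = 53.
Since P_2P_3² = 53 < 40 + 17 = 57, the triangle is acute, so the smallest enclosing circle is the circumcircle.
Circumcentre = (97/26, -37/26), r² = 4505/338.
r = √(4505/338) ≈ 3.651.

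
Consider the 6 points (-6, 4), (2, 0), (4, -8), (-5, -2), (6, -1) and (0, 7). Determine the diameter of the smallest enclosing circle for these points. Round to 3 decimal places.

15.948

By Welzl's lemma the MEC is supported by two points (diametrically opposite) or three points (on a circumcircle).
The minimum enclosing circle is determined by three boundary points: (-6, 4), (4, -8), (0, 7).
Their circumcentre is (4/17, -33/34) with r² = 73505/1156.
The farthest remaining point (6, -1) is at distance² 38417/1156 ≤ 73505/1156.
Diameter = 2r = 2√(73505/1156) ≈ 15.948.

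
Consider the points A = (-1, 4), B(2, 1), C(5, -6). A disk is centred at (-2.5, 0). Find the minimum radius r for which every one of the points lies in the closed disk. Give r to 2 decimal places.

9.60

The required radius is the distance from (-2.5, 0) to the farthest point.
Squared distances: 18.25, 21.25, 92.25.
Maximum is 92.25, attained at C.
r = √(92.25) ≈ 9.60.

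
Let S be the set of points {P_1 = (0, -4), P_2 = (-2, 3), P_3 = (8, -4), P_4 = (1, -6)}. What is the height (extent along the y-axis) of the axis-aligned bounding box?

9

max y = 3, min y = -6, so height = 9.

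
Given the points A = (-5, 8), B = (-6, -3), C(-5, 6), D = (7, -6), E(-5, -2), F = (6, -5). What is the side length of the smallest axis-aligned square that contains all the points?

The bounding box has width 13 and height 14.
An axis-aligned square enclosing the set must have side ≥ max(width, height).
So the minimum side is max(13, 14) = 14.

14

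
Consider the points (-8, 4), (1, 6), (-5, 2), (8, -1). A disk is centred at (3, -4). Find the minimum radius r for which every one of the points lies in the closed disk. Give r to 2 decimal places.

13.60

The required radius is the distance from (3, -4) to the farthest point.
Squared distances: 185, 104, 100, 34.
Maximum is 185, attained at (-8, 4).
r = √185 ≈ 13.60.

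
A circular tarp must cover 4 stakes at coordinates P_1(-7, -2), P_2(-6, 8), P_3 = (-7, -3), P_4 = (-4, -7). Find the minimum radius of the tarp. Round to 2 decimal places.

The minimum enclosing circle of a finite set is fixed by two of the points (as a diameter) or three (as a circumcircle).
The farthest pair is P_2–P_4 with squared distance 229. The circle on this segment as diameter has centre (-5, 0.5) and r² = 229/4 = 57.25.
Check P_1: distance² to centre = 10.25 ≤ 57.25, so it lies inside.
All remaining points lie in this disk, and no smaller disk contains both endpoints, so this is the minimum enclosing circle.
r = √(57.25) ≈ 7.57.

7.57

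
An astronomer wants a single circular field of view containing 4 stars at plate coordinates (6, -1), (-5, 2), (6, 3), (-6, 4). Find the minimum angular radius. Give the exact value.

The minimum enclosing circle of a finite set is fixed by two of the points (as a diameter) or three (as a circumcircle).
The farthest pair is (6, -1)–(-6, 4) with squared distance 169. The circle on this segment as diameter has centre (0, 1.5) and r² = 169/4 = 42.25.
Check (-5, 2): distance² to centre = 25.25 ≤ 42.25, so it lies inside.
All remaining points lie in this disk, and no smaller disk contains both endpoints, so this is the minimum enclosing circle.
r = √(42.25) = 6.5.

6.5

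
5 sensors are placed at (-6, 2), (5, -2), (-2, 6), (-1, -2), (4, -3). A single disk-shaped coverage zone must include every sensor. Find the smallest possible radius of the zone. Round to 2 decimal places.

5.87

By Welzl's lemma the MEC is supported by two points (diametrically opposite) or three points (on a circumcircle).
The minimum enclosing circle is determined by three boundary points: (-6, 2), (5, -2), (-2, 6).
Their circumcentre is (-11/30, 11/30) with r² = 15481/450.
The farthest remaining point (4, -3) is at distance² 13681/450 ≤ 15481/450.
r = √(15481/450) ≈ 5.87.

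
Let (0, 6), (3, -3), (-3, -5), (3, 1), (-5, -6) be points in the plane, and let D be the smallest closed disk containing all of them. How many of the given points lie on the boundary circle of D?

2

The minimum enclosing circle of a finite set is fixed by two of the points (as a diameter) or three (as a circumcircle).
The farthest pair is (0, 6)–(-5, -6) with squared distance 169. The circle on this segment as diameter has centre (-2.5, 0) and r² = 169/4 = 42.25.
Check (3, -3): distance² to centre = 39.25 ≤ 42.25, so it lies inside.
All remaining points lie in this disk, and no smaller disk contains both endpoints, so this is the minimum enclosing circle.
The points at distance exactly r from the centre are (0, 6), (-5, -6) — 2 points.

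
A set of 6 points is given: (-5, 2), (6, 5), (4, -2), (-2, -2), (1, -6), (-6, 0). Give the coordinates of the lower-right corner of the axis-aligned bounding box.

(6, -6)

x-range [-6, 6], y-range [-6, 5].
The lower-right corner is (6, -6).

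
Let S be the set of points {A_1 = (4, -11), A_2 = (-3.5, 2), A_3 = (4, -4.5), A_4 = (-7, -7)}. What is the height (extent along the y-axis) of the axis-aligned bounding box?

max y = 2, min y = -11, so height = 13.

13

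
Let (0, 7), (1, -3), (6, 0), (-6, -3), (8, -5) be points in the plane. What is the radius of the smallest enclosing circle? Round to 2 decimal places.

7.82

The minimum enclosing circle of a finite set is fixed by two of the points (as a diameter) or three (as a circumcircle).
The minimum enclosing circle is determined by three boundary points: (0, 7), (-6, -3), (8, -5).
Their circumcentre is (28/19, -13/19) with r² = 22100/361.
The farthest remaining point (6, 0) is at distance² 7565/361 ≤ 22100/361.
r = √(22100/361) ≈ 7.82.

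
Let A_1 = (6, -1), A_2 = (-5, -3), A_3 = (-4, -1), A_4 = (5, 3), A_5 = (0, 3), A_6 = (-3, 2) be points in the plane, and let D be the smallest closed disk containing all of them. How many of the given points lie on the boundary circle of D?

3

The minimum enclosing circle of a finite set is fixed by two of the points (as a diameter) or three (as a circumcircle).
The minimum enclosing circle is determined by three boundary points: A_1, A_2, A_4.
Their circumcentre is (9/46, -15/46) with r² = 36125/1058.
The farthest remaining point A_3 is at distance² 19105/1058 ≤ 36125/1058.
The points at distance exactly r from the centre are A_1, A_2, A_4 — 3 points.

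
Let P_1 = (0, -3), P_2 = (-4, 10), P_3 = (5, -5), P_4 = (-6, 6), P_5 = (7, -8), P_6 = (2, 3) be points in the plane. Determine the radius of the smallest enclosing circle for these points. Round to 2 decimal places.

By Welzl's lemma the MEC is supported by two points (diametrically opposite) or three points (on a circumcircle).
The farthest pair is P_2–P_5 with squared distance 445. The circle on this segment as diameter has centre (1.5, 1) and r² = 445/4 = 111.25.
Check P_1: distance² to centre = 18.25 ≤ 111.25, so it lies inside.
All remaining points lie in this disk, and no smaller disk contains both endpoints, so this is the minimum enclosing circle.
r = √(111.25) ≈ 10.55.

10.55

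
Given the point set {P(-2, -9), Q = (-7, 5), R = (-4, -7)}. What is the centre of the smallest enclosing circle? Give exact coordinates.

Side lengths²: PQ² = 221, PR² = 8, QR² = 153.
Since PQ² = 221 ≥ 153 + 8 = 161, the angle opposite PQ is not acute, so the smallest enclosing circle has PQ as diameter.
Centre = midpoint of PQ = (-4.5, -2), r² = 221/4 = 55.25.
Centre = (-4.5, -2).

(-4.5, -2)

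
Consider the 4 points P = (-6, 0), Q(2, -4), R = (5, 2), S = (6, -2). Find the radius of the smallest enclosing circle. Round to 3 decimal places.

By Welzl's lemma the MEC is supported by two points (diametrically opposite) or three points (on a circumcircle).
The farthest pair is P–S with squared distance 148. The circle on this segment as diameter has centre (0, -1) and r² = 148/4 = 37.
Check Q: distance² to centre = 13 ≤ 37, so it lies inside.
All remaining points lie in this disk, and no smaller disk contains both endpoints, so this is the minimum enclosing circle.
r = √37 ≈ 6.083.

6.083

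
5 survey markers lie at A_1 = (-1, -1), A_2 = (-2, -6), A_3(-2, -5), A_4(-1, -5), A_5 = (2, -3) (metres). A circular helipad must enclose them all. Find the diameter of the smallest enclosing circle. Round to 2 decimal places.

A smallest enclosing disk is always determined by at most three of the input points on its boundary.
The minimum enclosing circle is determined by three boundary points: A_1, A_2, A_5.
Their circumcentre is (-21/34, -125/34) with r² = 4225/578.
The farthest remaining point A_3 is at distance² 2117/578 ≤ 4225/578.
Diameter = 2r = 2√(4225/578) ≈ 5.41.

5.41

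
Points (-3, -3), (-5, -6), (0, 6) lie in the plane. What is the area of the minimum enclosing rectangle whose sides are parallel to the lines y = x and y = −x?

59.5

In coordinates u = x + y, v = x − y the rectangle is axis-aligned; the map (x,y)→(u,v) scales areas by 2.
u-values: -6, -11, 6; range = 6 − (-11) = 17.
v-values: 0, 1, -6; range = 1 − (-6) = 7.
Area = (17 × 7) / 2 = 59.5.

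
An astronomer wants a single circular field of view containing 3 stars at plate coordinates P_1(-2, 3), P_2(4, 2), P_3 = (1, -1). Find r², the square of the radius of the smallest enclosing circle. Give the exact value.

Side lengths²: P_1P_2² = 37, P_1P_3² = 25, P_2P_3² = 18.
Since P_1P_2² = 37 < 25 + 18 = 43, the triangle is acute, so the smallest enclosing circle is the circumcircle.
Circumcentre = (13/14, 29/14), r² = 925/98.

925/98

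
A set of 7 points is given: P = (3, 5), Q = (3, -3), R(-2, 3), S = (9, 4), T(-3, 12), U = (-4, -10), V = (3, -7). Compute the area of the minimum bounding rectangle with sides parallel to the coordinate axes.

x ranges over [-4, 9], width 13.
y ranges over [-10, 12], height 22.
Area = 13 × 22 = 286.

286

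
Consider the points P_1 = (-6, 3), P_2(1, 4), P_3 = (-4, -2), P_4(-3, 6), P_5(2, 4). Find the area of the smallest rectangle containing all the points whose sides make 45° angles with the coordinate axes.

In coordinates u = x + y, v = x − y the rectangle is axis-aligned; the map (x,y)→(u,v) scales areas by 2.
u-values: -3, 5, -6, 3, 6; range = 6 − (-6) = 12.
v-values: -9, -3, -2, -9, -2; range = -2 − (-9) = 7.
Area = (12 × 7) / 2 = 42.

42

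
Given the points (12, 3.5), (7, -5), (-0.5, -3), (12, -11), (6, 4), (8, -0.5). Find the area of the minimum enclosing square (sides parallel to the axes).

225

The bounding box has width 12.5 and height 15.
An axis-aligned square enclosing the set must have side ≥ max(width, height).
So the minimum side is max(12.5, 15) = 15.
Area = 15² = 225.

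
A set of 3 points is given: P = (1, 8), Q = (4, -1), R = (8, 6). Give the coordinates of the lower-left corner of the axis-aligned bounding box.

x-range [1, 8], y-range [-1, 8].
The lower-left corner is (1, -1).

(1, -1)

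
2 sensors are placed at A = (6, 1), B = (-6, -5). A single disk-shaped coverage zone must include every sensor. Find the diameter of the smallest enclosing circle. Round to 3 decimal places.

The smallest circle enclosing two points has them as diameter endpoints.
Centre = midpoint = (0, -2); r² = |AB|²/4 = 180/4 = 45.
Diameter = 2r = 2√45 ≈ 13.416.

13.416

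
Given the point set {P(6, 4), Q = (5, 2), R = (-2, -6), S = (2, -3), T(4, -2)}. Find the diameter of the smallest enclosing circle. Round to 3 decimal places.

The farthest pair is P–R with squared distance 164. The circle on this segment as diameter has centre (2, -1) and r² = 164/4 = 41.
Check Q: distance² to centre = 18 ≤ 41, so it lies inside.
All remaining points lie in this disk, and no smaller disk contains both endpoints, so this is the minimum enclosing circle.
Diameter = 2r = 2√41 ≈ 12.806.

12.806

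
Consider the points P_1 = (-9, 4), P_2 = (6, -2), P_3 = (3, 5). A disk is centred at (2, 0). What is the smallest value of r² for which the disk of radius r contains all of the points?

The required radius is the distance from (2, 0) to the farthest point.
Squared distances: 137, 20, 26.
Maximum is 137, attained at P_1.

137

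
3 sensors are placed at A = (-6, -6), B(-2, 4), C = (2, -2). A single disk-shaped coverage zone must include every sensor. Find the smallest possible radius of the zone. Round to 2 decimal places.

Side lengths²: AB² = 116, AC² = 80, BC² = 52.
Since AB² = 116 < 80 + 52 = 132, the triangle is acute, so the smallest enclosing circle is the circumcircle.
Circumcentre = (-3.375, -1.25), r² = 29.453125.
r = √(29.453125) ≈ 5.43.

5.43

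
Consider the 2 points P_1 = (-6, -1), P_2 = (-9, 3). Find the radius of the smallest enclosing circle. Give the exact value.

2.5

The smallest circle enclosing two points has them as diameter endpoints.
Centre = midpoint = (-7.5, 1); r² = |P_1P_2|²/4 = 25/4 = 6.25.
r = √(6.25) = 2.5.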